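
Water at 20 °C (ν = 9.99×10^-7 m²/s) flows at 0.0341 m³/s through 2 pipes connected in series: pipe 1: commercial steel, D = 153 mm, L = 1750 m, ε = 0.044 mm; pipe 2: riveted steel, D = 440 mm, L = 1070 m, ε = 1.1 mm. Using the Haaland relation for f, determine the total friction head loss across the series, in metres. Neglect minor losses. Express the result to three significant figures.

H ≈ 33.9 m

Pipe 1: V = 1.855 m/s, Re = 2.84×10^5, ε/D = 2.88×10^-4, f = 0.01680, h_1 = f(L/D)V²/2g = 33.69 m
Pipe 2: V = 0.2243 m/s, Re = 9.88×10^4, ε/D = 0.00250, f = 0.02625, h_2 = f(L/D)V²/2g = 0.1637 m
Series → Q common, losses add: H = Σh = 33.86 m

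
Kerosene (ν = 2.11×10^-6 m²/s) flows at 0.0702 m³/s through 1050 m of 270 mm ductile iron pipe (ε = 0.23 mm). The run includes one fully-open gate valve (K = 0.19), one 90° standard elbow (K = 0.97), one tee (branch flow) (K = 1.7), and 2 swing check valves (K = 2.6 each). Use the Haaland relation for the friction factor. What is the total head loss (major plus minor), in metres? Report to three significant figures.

V = 4Q/(πD²) = 1.226 m/s; V²/2g = 0.07662 m
Re = 1.57×10^5, ε/D = 8.52×10^-4 → f = 0.02063 (Haaland)
Major: h_f = f(L/D)·V²/2g = 0.02063·3889·0.07662 = 6.148 m
Minor: ΣK = 8.06; h_m = ΣK·V²/2g = 0.6176 m
Total H_L = 6.148 + 0.6176 = 6.765 m

H_L ≈ 6.77 m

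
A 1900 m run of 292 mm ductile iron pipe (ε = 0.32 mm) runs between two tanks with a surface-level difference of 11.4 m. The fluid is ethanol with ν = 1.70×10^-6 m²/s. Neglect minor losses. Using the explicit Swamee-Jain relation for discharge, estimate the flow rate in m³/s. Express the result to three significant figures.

Swamee-Jain (Type II): Q = -0.965·√(gD⁵h_f/L)·ln[ε/(3.7D) + √(3.17ν²L/(gD³h_f))]
√(gD⁵h_f/L) = √(9.81·0.292⁵·11.4/1900) = 0.01118
ε/(3.7D) = 2.96×10^-4; √(3.17ν²L/(gD³h_f)) = 7.91×10^-5
Q = -0.965·0.01118·ln(3.753×10^-4) = 0.08509 m³/s
Check: V = 1.27 m/s, Re = 2.18×10^5, f = 0.02146, h_f = 11.5 m ≈ 11.4 m ✓

Q ≈ 0.0851 m³/s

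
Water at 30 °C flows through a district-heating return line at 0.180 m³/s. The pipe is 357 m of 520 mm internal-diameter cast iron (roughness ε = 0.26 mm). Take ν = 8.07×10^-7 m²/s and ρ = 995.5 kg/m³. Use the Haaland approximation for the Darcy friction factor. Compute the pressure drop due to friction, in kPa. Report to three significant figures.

Δp ≈ 4.30 kPa

V = 4Q/(πD²) = 4·0.180/(π·0.520²) = 0.8476 m/s
Re = VD/ν = 0.8476·0.520/8.07×10^-7 = 5.46×10^5 → turbulent
ε/D = 0.26/520 = 5.00×10^-4
Haaland: f = 0.01751
h_f = f(L/D)V²/(2g) = 0.01751·(357/0.520)·0.8476²/(2·9.81) = 0.4402 m
Δp = ρg·h_f = 995.5·9.81·0.4402 = 4.299 kPa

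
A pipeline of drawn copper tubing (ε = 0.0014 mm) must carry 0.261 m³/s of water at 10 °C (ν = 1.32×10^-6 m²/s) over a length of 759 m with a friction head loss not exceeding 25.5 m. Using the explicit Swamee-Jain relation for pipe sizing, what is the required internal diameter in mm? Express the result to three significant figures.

D ≈ 292 mm

Swamee-Jain (Type III): D = 0.66·[ε^1.25·(LQ²/(gh_f))^4.75 + ν·Q^9.4·(L/(gh_f))^5.2]^0.04
LQ²/(gh_f) = 0.2067; L/(gh_f) = 3.034
Term 1 = ε^1.25·(…)^4.75 = 2.69×10^-11; Term 2 = ν·Q^9.4·(…)^5.2 = 1.39×10^-9
D = 0.66·(2.69×10^-11 + 1.39×10^-9)^0.04 = 0.2922 m = 292 mm
Check: V = 3.89 m/s, Re = 8.62×10^5, f = 0.01201, h_f = 24.1 m ≈ 25.5 m ✓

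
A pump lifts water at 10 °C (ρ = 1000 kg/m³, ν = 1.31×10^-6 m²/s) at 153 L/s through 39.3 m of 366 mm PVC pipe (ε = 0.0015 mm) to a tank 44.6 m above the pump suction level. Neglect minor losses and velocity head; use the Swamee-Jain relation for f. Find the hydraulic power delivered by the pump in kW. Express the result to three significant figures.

P_hyd ≈ 67.2 kW

V = 4Q/(πD²) = 1.454 m/s; Re = 4.06×10^5; ε/D = 4.10×10^-6; f = 0.01365
h_f = f(L/D)V²/2g = 0.1580 m
Total head H = z + h_f = 44.6 + 0.1580 = 44.76 m
P_hyd = ρgQH = 1000·9.81·0.153·44.76 = 67.18 kW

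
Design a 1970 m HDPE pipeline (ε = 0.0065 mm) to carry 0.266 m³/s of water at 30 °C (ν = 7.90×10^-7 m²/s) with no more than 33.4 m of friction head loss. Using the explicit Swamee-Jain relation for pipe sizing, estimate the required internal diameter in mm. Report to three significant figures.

Swamee-Jain (Type III): D = 0.66·[ε^1.25·(LQ²/(gh_f))^4.75 + ν·Q^9.4·(L/(gh_f))^5.2]^0.04
LQ²/(gh_f) = 0.4254; L/(gh_f) = 6.012
Term 1 = ε^1.25·(…)^4.75 = 5.66×10^-9; Term 2 = ν·Q^9.4·(…)^5.2 = 3.49×10^-8
D = 0.66·(5.66×10^-9 + 3.49×10^-8)^0.04 = 0.3341 m = 334 mm
Check: V = 3.03 m/s, Re = 1.28×10^6, f = 0.01167, h_f = 32.3 m ≈ 33.4 m ✓

D ≈ 334 mm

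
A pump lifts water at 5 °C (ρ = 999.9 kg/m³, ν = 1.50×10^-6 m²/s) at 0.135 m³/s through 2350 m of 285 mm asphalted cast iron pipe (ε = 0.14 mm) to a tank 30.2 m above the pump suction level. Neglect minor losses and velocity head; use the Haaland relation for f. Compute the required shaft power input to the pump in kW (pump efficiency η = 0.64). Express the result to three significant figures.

P_shaft ≈ 131 kW

V = 4Q/(πD²) = 2.116 m/s; Re = 4.02×10^5; ε/D = 4.91×10^-4; f = 0.01771
h_f = f(L/D)V²/2g = 33.33 m
Total head H = z + h_f = 30.2 + 33.33 = 63.53 m
P_hyd = ρgQH = 999.9·9.81·0.135·63.53 = 84.13 kW
P_shaft = P_hyd/η = 84.13/0.64 = 131.5 kW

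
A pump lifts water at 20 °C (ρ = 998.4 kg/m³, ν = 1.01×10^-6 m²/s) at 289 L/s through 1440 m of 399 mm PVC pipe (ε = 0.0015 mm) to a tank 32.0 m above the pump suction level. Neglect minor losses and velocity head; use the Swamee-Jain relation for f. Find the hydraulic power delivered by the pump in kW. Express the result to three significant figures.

P_hyd ≈ 124 kW

V = 4Q/(πD²) = 2.311 m/s; Re = 9.13×10^5; ε/D = 3.76×10^-6; f = 0.01188
h_f = f(L/D)V²/2g = 11.67 m
Total head H = z + h_f = 32.0 + 11.67 = 43.67 m
P_hyd = ρgQH = 998.4·9.81·0.289·43.67 = 123.6 kW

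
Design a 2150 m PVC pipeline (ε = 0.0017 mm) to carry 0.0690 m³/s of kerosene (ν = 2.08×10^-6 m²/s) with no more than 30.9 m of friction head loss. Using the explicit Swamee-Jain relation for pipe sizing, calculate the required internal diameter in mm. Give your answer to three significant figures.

Swamee-Jain (Type III): D = 0.66·[ε^1.25·(LQ²/(gh_f))^4.75 + ν·Q^9.4·(L/(gh_f))^5.2]^0.04
LQ²/(gh_f) = 0.03377; L/(gh_f) = 7.093
Term 1 = ε^1.25·(…)^4.75 = 6.29×10^-15; Term 2 = ν·Q^9.4·(…)^5.2 = 6.72×10^-13
D = 0.66·(6.29×10^-15 + 6.72×10^-13)^0.04 = 0.2152 m = 215 mm
Check: V = 1.90 m/s, Re = 1.96×10^5, f = 0.01566, h_f = 28.7 m ≈ 30.9 m ✓

D ≈ 215 mm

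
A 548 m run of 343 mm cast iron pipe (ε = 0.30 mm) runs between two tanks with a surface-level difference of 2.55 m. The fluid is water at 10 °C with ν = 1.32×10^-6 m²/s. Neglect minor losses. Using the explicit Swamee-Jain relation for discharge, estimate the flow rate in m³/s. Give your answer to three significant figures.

Swamee-Jain (Type II): Q = -0.965·√(gD⁵h_f/L)·ln[ε/(3.7D) + √(3.17ν²L/(gD³h_f))]
√(gD⁵h_f/L) = √(9.81·0.343⁵·2.55/548) = 0.01472
ε/(3.7D) = 2.36×10^-4; √(3.17ν²L/(gD³h_f)) = 5.48×10^-5
Q = -0.965·0.01472·ln(2.911×10^-4) = 0.1157 m³/s
Check: V = 1.25 m/s, Re = 3.25×10^5, f = 0.02013, h_f = 2.57 m ≈ 2.55 m ✓

Q ≈ 0.116 m³/s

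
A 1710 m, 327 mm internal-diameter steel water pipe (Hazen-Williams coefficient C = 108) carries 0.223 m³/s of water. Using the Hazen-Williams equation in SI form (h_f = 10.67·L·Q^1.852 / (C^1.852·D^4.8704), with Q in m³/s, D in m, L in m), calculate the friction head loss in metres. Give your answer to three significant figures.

h_f ≈ 44.9 m

h_f = 10.67·1710·0.223^1.852 / (108^1.852·0.327^4.8704) = 44.94 m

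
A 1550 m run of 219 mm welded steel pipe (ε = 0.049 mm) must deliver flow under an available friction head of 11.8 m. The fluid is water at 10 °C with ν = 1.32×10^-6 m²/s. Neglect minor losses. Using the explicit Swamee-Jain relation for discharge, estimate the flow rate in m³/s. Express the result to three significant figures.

Q ≈ 0.0523 m³/s

Swamee-Jain (Type II): Q = -0.965·√(gD⁵h_f/L)·ln[ε/(3.7D) + √(3.17ν²L/(gD³h_f))]
√(gD⁵h_f/L) = √(9.81·0.219⁵·11.8/1550) = 0.006134
ε/(3.7D) = 6.05×10^-5; √(3.17ν²L/(gD³h_f)) = 8.39×10^-5
Q = -0.965·0.006134·ln(1.444×10^-4) = 0.05234 m³/s
Check: V = 1.39 m/s, Re = 2.31×10^5, f = 0.01699, h_f = 11.8 m ≈ 11.8 m ✓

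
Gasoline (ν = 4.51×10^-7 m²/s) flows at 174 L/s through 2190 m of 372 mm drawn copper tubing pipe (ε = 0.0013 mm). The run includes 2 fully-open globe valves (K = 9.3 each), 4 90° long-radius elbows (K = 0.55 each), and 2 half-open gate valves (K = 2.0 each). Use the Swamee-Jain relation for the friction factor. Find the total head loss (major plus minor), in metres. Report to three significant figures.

V = 4Q/(πD²) = 1.601 m/s; V²/2g = 0.1306 m
Re = 1.32×10^6, ε/D = 3.49×10^-6 → f = 0.01119 (Swamee-Jain)
Major: h_f = f(L/D)·V²/2g = 0.01119·5887·0.1306 = 8.603 m
Minor: ΣK = 24.8; h_m = ΣK·V²/2g = 3.240 m
Total H_L = 8.603 + 3.240 = 11.84 m

H_L ≈ 11.8 m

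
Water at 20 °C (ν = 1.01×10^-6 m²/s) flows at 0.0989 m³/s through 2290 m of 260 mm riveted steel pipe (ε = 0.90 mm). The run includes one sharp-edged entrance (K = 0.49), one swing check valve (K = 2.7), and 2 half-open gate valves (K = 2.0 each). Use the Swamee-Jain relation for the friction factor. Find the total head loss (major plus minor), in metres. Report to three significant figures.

H_L ≈ 44.3 m

V = 4Q/(πD²) = 1.863 m/s; V²/2g = 0.1769 m
Re = 4.80×10^5, ε/D = 0.00346 → f = 0.02761 (Swamee-Jain)
Major: h_f = f(L/D)·V²/2g = 0.02761·8808·0.1769 = 43.02 m
Minor: ΣK = 7.19; h_m = ΣK·V²/2g = 1.272 m
Total H_L = 43.02 + 1.272 = 44.29 m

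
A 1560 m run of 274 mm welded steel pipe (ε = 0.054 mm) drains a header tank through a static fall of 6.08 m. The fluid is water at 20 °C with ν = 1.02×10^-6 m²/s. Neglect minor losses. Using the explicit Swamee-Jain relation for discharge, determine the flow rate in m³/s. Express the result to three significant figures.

Q ≈ 0.0671 m³/s

Swamee-Jain (Type II): Q = -0.965·√(gD⁵h_f/L)·ln[ε/(3.7D) + √(3.17ν²L/(gD³h_f))]
√(gD⁵h_f/L) = √(9.81·0.274⁵·6.08/1560) = 0.007684
ε/(3.7D) = 5.33×10^-5; √(3.17ν²L/(gD³h_f)) = 6.48×10^-5
Q = -0.965·0.007684·ln(1.180×10^-4) = 0.06707 m³/s
Check: V = 1.14 m/s, Re = 3.06×10^5, f = 0.01625, h_f = 6.10 m ≈ 6.08 m ✓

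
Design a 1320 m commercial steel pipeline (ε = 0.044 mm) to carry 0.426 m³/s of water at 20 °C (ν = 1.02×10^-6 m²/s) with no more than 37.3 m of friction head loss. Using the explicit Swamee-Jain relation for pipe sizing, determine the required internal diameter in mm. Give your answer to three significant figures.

D ≈ 375 mm

Swamee-Jain (Type III): D = 0.66·[ε^1.25·(LQ²/(gh_f))^4.75 + ν·Q^9.4·(L/(gh_f))^5.2]^0.04
LQ²/(gh_f) = 0.6547; L/(gh_f) = 3.607
Term 1 = ε^1.25·(…)^4.75 = 4.79×10^-7; Term 2 = ν·Q^9.4·(…)^5.2 = 2.65×10^-7
D = 0.66·(4.79×10^-7 + 2.65×10^-7)^0.04 = 0.3753 m = 375 mm
Check: V = 3.85 m/s, Re = 1.42×10^6, f = 0.01343, h_f = 35.7 m ≈ 37.3 m ✓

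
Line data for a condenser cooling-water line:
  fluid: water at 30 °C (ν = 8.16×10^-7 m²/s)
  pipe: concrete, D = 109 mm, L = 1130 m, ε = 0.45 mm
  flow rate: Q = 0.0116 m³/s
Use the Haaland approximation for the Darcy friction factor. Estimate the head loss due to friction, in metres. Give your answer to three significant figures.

h_f ≈ 23.9 m

V = 4Q/(πD²) = 4·0.0116/(π·0.109²) = 1.243 m/s
Re = VD/ν = 1.243·0.109/8.16×10^-7 = 1.66×10^5 → turbulent
ε/D = 0.45/109 = 0.00413
Haaland: f = 0.02932
h_f = f(L/D)V²/(2g) = 0.02932·(1130/0.109)·1.243²/(2·9.81) = 23.94 m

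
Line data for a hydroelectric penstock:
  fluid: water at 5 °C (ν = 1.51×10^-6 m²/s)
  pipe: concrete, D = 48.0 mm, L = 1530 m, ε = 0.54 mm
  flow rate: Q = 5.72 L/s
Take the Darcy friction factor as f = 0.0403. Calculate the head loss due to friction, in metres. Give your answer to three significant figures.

h_f ≈ 654 m

V = 4Q/(πD²) = 4·0.00572/(π·0.0480²) = 3.161 m/s
h_f = f(L/D)V²/(2g) = 0.04030·(1530/0.0480)·3.161²/(2·9.81) = 654.2 m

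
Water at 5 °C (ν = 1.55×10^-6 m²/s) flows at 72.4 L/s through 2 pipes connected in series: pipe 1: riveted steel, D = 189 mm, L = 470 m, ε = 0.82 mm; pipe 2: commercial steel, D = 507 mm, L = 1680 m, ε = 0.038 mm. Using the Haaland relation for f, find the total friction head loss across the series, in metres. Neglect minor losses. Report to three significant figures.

Pipe 1: V = 2.581 m/s, Re = 3.15×10^5, ε/D = 0.00434, f = 0.02946, h_1 = f(L/D)V²/2g = 24.87 m
Pipe 2: V = 0.3586 m/s, Re = 1.17×10^5, ε/D = 7.50×10^-5, f = 0.01760, h_2 = f(L/D)V²/2g = 0.3824 m
Series → Q common, losses add: H = Σh = 25.25 m

H ≈ 25.3 m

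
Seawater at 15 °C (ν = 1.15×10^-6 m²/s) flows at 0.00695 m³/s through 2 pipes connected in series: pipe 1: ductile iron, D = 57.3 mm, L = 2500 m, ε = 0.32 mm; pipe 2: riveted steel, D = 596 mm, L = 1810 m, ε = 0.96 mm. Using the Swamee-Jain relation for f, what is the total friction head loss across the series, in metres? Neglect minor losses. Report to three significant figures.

Pipe 1: V = 2.695 m/s, Re = 1.34×10^5, ε/D = 0.00558, f = 0.03228, h_1 = f(L/D)V²/2g = 521.4 m
Pipe 2: V = 0.02491 m/s, Re = 1.29×10^4, ε/D = 0.00161, f = 0.03186, h_2 = f(L/D)V²/2g = 0.003061 m
Series → Q common, losses add: H = Σh = 521.4 m

H ≈ 521 m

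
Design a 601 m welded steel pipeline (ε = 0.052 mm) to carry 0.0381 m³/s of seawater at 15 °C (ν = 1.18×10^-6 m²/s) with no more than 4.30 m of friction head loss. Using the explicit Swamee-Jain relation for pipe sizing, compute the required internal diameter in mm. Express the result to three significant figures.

Swamee-Jain (Type III): D = 0.66·[ε^1.25·(LQ²/(gh_f))^4.75 + ν·Q^9.4·(L/(gh_f))^5.2]^0.04
LQ²/(gh_f) = 0.02068; L/(gh_f) = 14.25
Term 1 = ε^1.25·(…)^4.75 = 4.41×10^-14; Term 2 = ν·Q^9.4·(…)^5.2 = 5.40×10^-14
D = 0.66·(4.41×10^-14 + 5.40×10^-14)^0.04 = 0.1992 m = 199 mm
Check: V = 1.22 m/s, Re = 2.06×10^5, f = 0.01748, h_f = 4.02 m ≈ 4.30 m ✓

D ≈ 199 mm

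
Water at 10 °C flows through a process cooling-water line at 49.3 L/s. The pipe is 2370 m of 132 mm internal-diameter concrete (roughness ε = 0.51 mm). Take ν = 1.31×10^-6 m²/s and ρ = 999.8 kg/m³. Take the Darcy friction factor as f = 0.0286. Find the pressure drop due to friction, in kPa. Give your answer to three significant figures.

V = 4Q/(πD²) = 4·0.0493/(π·0.132²) = 3.603 m/s
h_f = f(L/D)V²/(2g) = 0.02860·(2370/0.132)·3.603²/(2·9.81) = 339.7 m
Δp = ρg·h_f = 999.8·9.81·339.7 = 3332 kPa

Δp ≈ 3330 kPa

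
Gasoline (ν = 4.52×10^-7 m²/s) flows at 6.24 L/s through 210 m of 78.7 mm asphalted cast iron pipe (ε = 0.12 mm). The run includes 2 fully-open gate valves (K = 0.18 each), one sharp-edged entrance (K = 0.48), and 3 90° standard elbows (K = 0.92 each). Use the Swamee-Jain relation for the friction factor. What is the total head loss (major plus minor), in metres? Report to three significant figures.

H_L ≈ 5.44 m

V = 4Q/(πD²) = 1.283 m/s; V²/2g = 0.08387 m
Re = 2.23×10^5, ε/D = 0.00152 → f = 0.02294 (Swamee-Jain)
Major: h_f = f(L/D)·V²/2g = 0.02294·2668·0.08387 = 5.135 m
Minor: ΣK = 3.60; h_m = ΣK·V²/2g = 0.3019 m
Total H_L = 5.135 + 0.3019 = 5.437 m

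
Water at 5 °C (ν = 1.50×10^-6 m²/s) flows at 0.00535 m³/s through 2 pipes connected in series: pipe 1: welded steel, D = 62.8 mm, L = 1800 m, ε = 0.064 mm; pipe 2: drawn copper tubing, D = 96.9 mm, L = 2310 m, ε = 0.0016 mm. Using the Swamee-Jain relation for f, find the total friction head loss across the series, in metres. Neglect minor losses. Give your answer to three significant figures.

Pipe 1: V = 1.727 m/s, Re = 7.23×10^4, ε/D = 0.00102, f = 0.02316, h_1 = f(L/D)V²/2g = 100.9 m
Pipe 2: V = 0.7255 m/s, Re = 4.69×10^4, ε/D = 1.65×10^-5, f = 0.02113, h_2 = f(L/D)V²/2g = 13.51 m
Series → Q common, losses add: H = Σh = 114.5 m

H ≈ 114 m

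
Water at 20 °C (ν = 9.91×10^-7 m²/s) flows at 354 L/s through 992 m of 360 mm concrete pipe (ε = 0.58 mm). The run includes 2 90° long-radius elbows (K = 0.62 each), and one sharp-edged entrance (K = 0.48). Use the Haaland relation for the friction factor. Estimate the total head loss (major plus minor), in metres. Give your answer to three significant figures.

V = 4Q/(πD²) = 3.478 m/s; V²/2g = 0.6165 m
Re = 1.26×10^6, ε/D = 0.00161 → f = 0.02232 (Haaland)
Major: h_f = f(L/D)·V²/2g = 0.02232·2756·0.6165 = 37.92 m
Minor: ΣK = 1.72; h_m = ΣK·V²/2g = 1.060 m
Total H_L = 37.92 + 1.060 = 38.98 m

H_L ≈ 39.0 m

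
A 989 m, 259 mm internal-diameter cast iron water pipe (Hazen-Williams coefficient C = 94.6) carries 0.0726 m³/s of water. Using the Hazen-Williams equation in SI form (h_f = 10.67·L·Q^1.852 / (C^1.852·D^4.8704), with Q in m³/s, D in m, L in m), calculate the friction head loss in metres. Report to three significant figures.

h_f = 10.67·989·0.0726^1.852 / (94.6^1.852·0.259^4.8704) = 12.94 m

h_f ≈ 12.9 m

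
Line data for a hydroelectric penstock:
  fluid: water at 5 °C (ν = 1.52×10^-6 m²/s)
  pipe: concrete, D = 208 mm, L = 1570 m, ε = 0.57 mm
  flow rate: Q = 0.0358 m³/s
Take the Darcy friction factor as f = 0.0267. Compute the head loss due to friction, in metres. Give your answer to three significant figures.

h_f ≈ 11.4 m

V = 4Q/(πD²) = 4·0.0358/(π·0.208²) = 1.054 m/s
h_f = f(L/D)V²/(2g) = 0.02670·(1570/0.208)·1.054²/(2·9.81) = 11.40 m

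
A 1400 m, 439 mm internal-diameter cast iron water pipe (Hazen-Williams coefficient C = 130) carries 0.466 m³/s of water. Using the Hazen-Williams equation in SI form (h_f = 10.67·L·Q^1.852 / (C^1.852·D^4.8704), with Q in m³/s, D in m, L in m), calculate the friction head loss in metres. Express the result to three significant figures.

h_f = 10.67·1400·0.466^1.852 / (130^1.852·0.439^4.8704) = 24.35 m

h_f ≈ 24.3 m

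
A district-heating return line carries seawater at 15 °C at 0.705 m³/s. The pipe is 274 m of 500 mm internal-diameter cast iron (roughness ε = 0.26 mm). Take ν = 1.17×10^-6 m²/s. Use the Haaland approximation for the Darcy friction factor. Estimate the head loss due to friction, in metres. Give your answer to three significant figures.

V = 4Q/(πD²) = 4·0.705/(π·0.500²) = 3.591 m/s
Re = VD/ν = 3.591·0.500/1.17×10^-6 = 1.53×10^6 → turbulent
ε/D = 0.26/500 = 5.20×10^-4
Haaland: f = 0.01716
h_f = f(L/D)V²/(2g) = 0.01716·(274/0.500)·3.591²/(2·9.81) = 6.180 m

h_f ≈ 6.18 m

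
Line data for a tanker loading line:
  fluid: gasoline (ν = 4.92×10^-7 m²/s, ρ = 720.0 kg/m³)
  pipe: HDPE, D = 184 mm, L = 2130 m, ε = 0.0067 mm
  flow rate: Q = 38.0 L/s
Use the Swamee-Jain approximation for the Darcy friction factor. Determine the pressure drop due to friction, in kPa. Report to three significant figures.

Δp ≈ 115 kPa

V = 4Q/(πD²) = 4·0.0380/(π·0.184²) = 1.429 m/s
Re = VD/ν = 1.429·0.184/4.92×10^-7 = 5.34×10^5 → turbulent
ε/D = 0.0067/184 = 3.64×10^-5
Swamee-Jain: f = 0.01351
h_f = f(L/D)V²/(2g) = 0.01351·(2130/0.184)·1.429²/(2·9.81) = 16.28 m
Δp = ρg·h_f = 720.0·9.81·16.28 = 115.0 kPa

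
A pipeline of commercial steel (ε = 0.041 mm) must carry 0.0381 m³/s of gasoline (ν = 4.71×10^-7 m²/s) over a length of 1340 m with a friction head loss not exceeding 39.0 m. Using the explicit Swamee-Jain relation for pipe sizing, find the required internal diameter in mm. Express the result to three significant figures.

D ≈ 148 mm

Swamee-Jain (Type III): D = 0.66·[ε^1.25·(LQ²/(gh_f))^4.75 + ν·Q^9.4·(L/(gh_f))^5.2]^0.04
LQ²/(gh_f) = 0.005084; L/(gh_f) = 3.502
Term 1 = ε^1.25·(…)^4.75 = 4.17×10^-17; Term 2 = ν·Q^9.4·(…)^5.2 = 1.46×10^-17
D = 0.66·(4.17×10^-17 + 1.46×10^-17)^0.04 = 0.1478 m = 148 mm
Check: V = 2.22 m/s, Re = 6.97×10^5, f = 0.01584, h_f = 36.1 m ≈ 39.0 m ✓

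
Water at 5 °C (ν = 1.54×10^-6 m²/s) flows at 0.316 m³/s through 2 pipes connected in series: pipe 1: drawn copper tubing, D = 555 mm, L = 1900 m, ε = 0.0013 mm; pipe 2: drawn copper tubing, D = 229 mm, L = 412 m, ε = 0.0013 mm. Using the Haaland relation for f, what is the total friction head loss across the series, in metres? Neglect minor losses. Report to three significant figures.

H ≈ 65.7 m

Pipe 1: V = 1.306 m/s, Re = 4.71×10^5, ε/D = 2.34×10^-6, f = 0.01323, h_1 = f(L/D)V²/2g = 3.939 m
Pipe 2: V = 7.672 m/s, Re = 1.14×10^6, ε/D = 5.68×10^-6, f = 0.01144, h_2 = f(L/D)V²/2g = 61.76 m
Series → Q common, losses add: H = Σh = 65.70 m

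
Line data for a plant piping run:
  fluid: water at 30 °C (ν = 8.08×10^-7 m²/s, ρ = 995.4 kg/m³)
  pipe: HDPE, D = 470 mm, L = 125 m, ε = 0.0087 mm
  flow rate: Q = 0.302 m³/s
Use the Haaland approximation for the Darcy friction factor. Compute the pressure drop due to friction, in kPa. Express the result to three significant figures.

V = 4Q/(πD²) = 4·0.302/(π·0.470²) = 1.741 m/s
Re = VD/ν = 1.741·0.470/8.08×10^-7 = 1.01×10^6 → turbulent
ε/D = 0.0087/470 = 1.85×10^-5
Haaland: f = 0.01191
h_f = f(L/D)V²/(2g) = 0.01191·(125/0.470)·1.741²/(2·9.81) = 0.4892 m
Δp = ρg·h_f = 995.4·9.81·0.4892 = 4.777 kPa

Δp ≈ 4.78 kPa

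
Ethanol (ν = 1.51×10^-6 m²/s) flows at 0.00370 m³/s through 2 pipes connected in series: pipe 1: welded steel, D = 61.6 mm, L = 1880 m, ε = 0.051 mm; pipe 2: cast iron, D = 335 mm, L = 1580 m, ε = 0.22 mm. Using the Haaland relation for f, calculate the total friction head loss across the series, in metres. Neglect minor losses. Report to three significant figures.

H ≈ 55.6 m

Pipe 1: V = 1.242 m/s, Re = 5.06×10^4, ε/D = 8.28×10^-4, f = 0.02319, h_1 = f(L/D)V²/2g = 55.61 m
Pipe 2: V = 0.04198 m/s, Re = 9310, ε/D = 6.57×10^-4, f = 0.03229, h_2 = f(L/D)V²/2g = 0.01368 m
Series → Q common, losses add: H = Σh = 55.63 m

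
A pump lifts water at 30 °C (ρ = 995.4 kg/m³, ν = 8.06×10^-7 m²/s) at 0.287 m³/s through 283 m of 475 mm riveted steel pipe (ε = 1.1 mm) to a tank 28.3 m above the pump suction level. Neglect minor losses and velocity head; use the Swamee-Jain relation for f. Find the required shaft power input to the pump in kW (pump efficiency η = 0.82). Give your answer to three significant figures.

P_shaft ≈ 103 kW

V = 4Q/(πD²) = 1.620 m/s; Re = 9.54×10^5; ε/D = 0.00232; f = 0.02461
h_f = f(L/D)V²/2g = 1.960 m
Total head H = z + h_f = 28.3 + 1.960 = 30.26 m
P_hyd = ρgQH = 995.4·9.81·0.287·30.26 = 84.80 kW
P_shaft = P_hyd/η = 84.80/0.82 = 103.4 kW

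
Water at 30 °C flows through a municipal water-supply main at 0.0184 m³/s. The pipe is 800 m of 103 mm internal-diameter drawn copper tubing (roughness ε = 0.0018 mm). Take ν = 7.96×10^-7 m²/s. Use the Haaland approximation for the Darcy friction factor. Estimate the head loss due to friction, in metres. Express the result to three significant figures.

V = 4Q/(πD²) = 4·0.0184/(π·0.103²) = 2.208 m/s
Re = VD/ν = 2.208·0.103/7.96×10^-7 = 2.86×10^5 → turbulent
ε/D = 0.0018/103 = 1.75×10^-5
Haaland: f = 0.01461
h_f = f(L/D)V²/(2g) = 0.01461·(800/0.103)·2.208²/(2·9.81) = 28.21 m

h_f ≈ 28.2 m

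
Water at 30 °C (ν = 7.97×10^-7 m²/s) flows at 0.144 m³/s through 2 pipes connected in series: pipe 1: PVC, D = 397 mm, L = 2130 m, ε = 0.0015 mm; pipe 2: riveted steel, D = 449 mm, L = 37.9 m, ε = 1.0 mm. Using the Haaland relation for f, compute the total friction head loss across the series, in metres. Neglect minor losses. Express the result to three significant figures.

Pipe 1: V = 1.163 m/s, Re = 5.79×10^5, ε/D = 3.78×10^-6, f = 0.01277, h_1 = f(L/D)V²/2g = 4.726 m
Pipe 2: V = 0.9095 m/s, Re = 5.12×10^5, ε/D = 0.00223, f = 0.02445, h_2 = f(L/D)V²/2g = 0.08699 m
Series → Q common, losses add: H = Σh = 4.813 m

H ≈ 4.81 m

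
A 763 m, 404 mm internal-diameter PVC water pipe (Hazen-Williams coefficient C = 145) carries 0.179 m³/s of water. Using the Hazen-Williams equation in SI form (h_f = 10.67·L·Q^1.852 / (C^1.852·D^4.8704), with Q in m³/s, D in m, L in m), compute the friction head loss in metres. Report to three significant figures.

h_f ≈ 2.76 m

h_f = 10.67·763·0.179^1.852 / (145^1.852·0.404^4.8704) = 2.762 m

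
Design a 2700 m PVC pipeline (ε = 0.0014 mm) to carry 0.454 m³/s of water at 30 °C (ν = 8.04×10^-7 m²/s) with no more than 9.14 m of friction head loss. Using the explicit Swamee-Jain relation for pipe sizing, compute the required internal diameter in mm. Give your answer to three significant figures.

D ≈ 568 mm

Swamee-Jain (Type III): D = 0.66·[ε^1.25·(LQ²/(gh_f))^4.75 + ν·Q^9.4·(L/(gh_f))^5.2]^0.04
LQ²/(gh_f) = 6.207; L/(gh_f) = 30.11
Term 1 = ε^1.25·(…)^4.75 = 2.81×10^-4; Term 2 = ν·Q^9.4·(…)^5.2 = 0.0235
D = 0.66·(2.81×10^-4 + 0.0235)^0.04 = 0.5683 m = 568 mm
Check: V = 1.79 m/s, Re = 1.27×10^6, f = 0.01123, h_f = 8.71 m ≈ 9.14 m ✓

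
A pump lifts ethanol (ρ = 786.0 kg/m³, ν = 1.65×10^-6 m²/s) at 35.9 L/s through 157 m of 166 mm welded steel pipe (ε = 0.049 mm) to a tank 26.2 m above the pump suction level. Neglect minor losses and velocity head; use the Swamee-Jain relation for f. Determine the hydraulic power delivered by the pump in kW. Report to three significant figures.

V = 4Q/(πD²) = 1.659 m/s; Re = 1.67×10^5; ε/D = 2.95×10^-4; f = 0.01815
h_f = f(L/D)V²/2g = 2.407 m
Total head H = z + h_f = 26.2 + 2.407 = 28.61 m
P_hyd = ρgQH = 786.0·9.81·0.0359·28.61 = 7.919 kW

P_hyd ≈ 7.92 kW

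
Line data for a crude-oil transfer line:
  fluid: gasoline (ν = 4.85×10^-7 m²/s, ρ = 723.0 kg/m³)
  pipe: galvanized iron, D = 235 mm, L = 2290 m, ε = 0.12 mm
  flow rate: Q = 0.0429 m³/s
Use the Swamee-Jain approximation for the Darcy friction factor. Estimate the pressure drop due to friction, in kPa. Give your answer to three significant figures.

V = 4Q/(πD²) = 4·0.0429/(π·0.235²) = 0.9891 m/s
Re = VD/ν = 0.9891·0.235/4.85×10^-7 = 4.79×10^5 → turbulent
ε/D = 0.12/235 = 5.11×10^-4
Swamee-Jain: f = 0.01788
h_f = f(L/D)V²/(2g) = 0.01788·(2290/0.235)·0.9891²/(2·9.81) = 8.688 m
Δp = ρg·h_f = 723.0·9.81·8.688 = 61.62 kPa

Δp ≈ 61.6 kPa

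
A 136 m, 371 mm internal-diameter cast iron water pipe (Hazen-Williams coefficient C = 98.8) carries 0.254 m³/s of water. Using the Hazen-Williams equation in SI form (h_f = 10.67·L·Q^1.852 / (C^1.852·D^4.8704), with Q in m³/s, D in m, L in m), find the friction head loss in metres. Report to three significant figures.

h_f ≈ 2.90 m

h_f = 10.67·136·0.254^1.852 / (98.8^1.852·0.371^4.8704) = 2.901 m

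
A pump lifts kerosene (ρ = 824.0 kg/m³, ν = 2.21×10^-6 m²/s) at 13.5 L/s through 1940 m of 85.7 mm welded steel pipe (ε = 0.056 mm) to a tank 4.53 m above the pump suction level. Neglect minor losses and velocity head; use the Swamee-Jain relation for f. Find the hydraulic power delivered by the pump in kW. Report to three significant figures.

V = 4Q/(πD²) = 2.340 m/s; Re = 9.08×10^4; ε/D = 6.53×10^-4; f = 0.02130
h_f = f(L/D)V²/2g = 134.6 m
Total head H = z + h_f = 4.53 + 134.6 = 139.1 m
P_hyd = ρgQH = 824.0·9.81·0.0135·139.1 = 15.18 kW

P_hyd ≈ 15.2 kW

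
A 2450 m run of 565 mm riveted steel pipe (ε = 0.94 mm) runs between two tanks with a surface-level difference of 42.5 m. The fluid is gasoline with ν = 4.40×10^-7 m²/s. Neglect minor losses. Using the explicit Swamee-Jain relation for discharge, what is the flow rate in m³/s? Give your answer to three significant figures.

Q ≈ 0.735 m³/s

Swamee-Jain (Type II): Q = -0.965·√(gD⁵h_f/L)·ln[ε/(3.7D) + √(3.17ν²L/(gD³h_f))]
√(gD⁵h_f/L) = √(9.81·0.565⁵·42.5/2450) = 0.09898
ε/(3.7D) = 4.50×10^-4; √(3.17ν²L/(gD³h_f)) = 4.47×10^-6
Q = -0.965·0.09898·ln(4.541×10^-4) = 0.7352 m³/s
Check: V = 2.93 m/s, Re = 3.77×10^6, f = 0.02240, h_f = 42.6 m ≈ 42.5 m ✓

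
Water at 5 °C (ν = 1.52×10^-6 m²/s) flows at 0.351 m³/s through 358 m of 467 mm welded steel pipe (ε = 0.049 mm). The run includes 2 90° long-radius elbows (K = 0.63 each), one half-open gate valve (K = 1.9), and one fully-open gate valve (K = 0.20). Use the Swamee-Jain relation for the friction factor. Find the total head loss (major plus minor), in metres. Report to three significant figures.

H_L ≈ 3.04 m

V = 4Q/(πD²) = 2.049 m/s; V²/2g = 0.2140 m
Re = 6.30×10^5, ε/D = 1.05×10^-4 → f = 0.01417 (Swamee-Jain)
Major: h_f = f(L/D)·V²/2g = 0.01417·766.6·0.2140 = 2.325 m
Minor: ΣK = 3.36; h_m = ΣK·V²/2g = 0.7191 m
Total H_L = 2.325 + 0.7191 = 3.044 m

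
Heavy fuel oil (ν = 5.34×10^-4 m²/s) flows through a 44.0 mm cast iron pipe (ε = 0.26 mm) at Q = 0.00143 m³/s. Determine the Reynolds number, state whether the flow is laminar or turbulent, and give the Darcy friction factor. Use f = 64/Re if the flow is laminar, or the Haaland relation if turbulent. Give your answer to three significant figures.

Re ≈ 77.5; laminar; f = 64/Re ≈ 0.826

V = 4Q/(πD²) = 0.9405 m/s
Re = VD/ν = 0.9405·0.0440/5.34×10^-4 = 77.5
Re < 2300 → laminar → f = 64/Re = 0.8259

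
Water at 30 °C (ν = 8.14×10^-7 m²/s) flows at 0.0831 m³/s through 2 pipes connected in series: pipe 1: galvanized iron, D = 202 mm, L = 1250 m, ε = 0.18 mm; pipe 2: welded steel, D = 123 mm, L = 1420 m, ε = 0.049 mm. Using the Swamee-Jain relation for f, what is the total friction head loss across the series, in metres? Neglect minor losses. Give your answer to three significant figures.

H ≈ 518 m

Pipe 1: V = 2.593 m/s, Re = 6.43×10^5, ε/D = 8.91×10^-4, f = 0.01972, h_1 = f(L/D)V²/2g = 41.81 m
Pipe 2: V = 6.994 m/s, Re = 1.06×10^6, ε/D = 3.98×10^-4, f = 0.01654, h_2 = f(L/D)V²/2g = 476.0 m
Series → Q common, losses add: H = Σh = 517.8 m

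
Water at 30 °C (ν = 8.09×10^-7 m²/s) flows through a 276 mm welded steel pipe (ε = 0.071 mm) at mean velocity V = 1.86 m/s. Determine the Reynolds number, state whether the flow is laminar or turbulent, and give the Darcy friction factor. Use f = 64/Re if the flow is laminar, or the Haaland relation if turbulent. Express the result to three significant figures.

Re ≈ 6.35×10^5; turbulent; f ≈ 0.0156

Re = VD/ν = 1.860·0.276/8.09×10^-7 = 6.35×10^5
Re > 4000 → turbulent; ε/D = 2.57×10^-4
Haaland: f = 0.01556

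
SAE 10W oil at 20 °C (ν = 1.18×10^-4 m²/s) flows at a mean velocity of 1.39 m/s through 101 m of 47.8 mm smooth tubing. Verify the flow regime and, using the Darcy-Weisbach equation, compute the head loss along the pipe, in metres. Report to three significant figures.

Re = VD/ν = 1.39·0.04780/1.18×10^-4 = 563 → laminar (Re < 2300)
f = 64/Re = 0.1137
h_f = f(L/D)V²/(2g) = 0.1137·(101/0.04780)·1.39²/(2·9.81) = 23.65 m

h_f ≈ 23.7 m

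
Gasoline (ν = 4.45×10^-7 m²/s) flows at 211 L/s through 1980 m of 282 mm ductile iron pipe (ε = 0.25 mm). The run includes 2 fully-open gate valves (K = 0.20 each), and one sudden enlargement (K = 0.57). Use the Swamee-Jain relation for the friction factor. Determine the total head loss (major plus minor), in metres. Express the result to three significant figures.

H_L ≈ 79.3 m

V = 4Q/(πD²) = 3.378 m/s; V²/2g = 0.5817 m
Re = 2.14×10^6, ε/D = 8.87×10^-4 → f = 0.01929 (Swamee-Jain)
Major: h_f = f(L/D)·V²/2g = 0.01929·7021·0.5817 = 78.78 m
Minor: ΣK = 0.970; h_m = ΣK·V²/2g = 0.5642 m
Total H_L = 78.78 + 0.5642 = 79.34 m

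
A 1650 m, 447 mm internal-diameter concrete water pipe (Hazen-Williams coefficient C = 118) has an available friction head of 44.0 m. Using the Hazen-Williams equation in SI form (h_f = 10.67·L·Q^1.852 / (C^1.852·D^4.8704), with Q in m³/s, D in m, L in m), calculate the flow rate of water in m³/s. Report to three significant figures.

Rearranging: Q = [h_f·C^1.852·D^4.8704 / (10.67·L)]^(1/1.852)
Q = [44.0·118^1.852·0.447^4.8704 / (10.67·1650)]^0.540 = 0.5587 m³/s

Q ≈ 0.559 m³/s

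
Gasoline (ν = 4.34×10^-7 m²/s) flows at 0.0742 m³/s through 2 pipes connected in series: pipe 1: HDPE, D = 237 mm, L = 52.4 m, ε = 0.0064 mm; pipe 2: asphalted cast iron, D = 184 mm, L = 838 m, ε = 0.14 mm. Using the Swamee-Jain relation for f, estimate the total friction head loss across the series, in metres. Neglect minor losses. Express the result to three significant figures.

Pipe 1: V = 1.682 m/s, Re = 9.18×10^5, ε/D = 2.70×10^-5, f = 0.01237, h_1 = f(L/D)V²/2g = 0.3944 m
Pipe 2: V = 2.790 m/s, Re = 1.18×10^6, ε/D = 7.61×10^-4, f = 0.01879, h_2 = f(L/D)V²/2g = 33.97 m
Series → Q common, losses add: H = Σh = 34.36 m

H ≈ 34.4 m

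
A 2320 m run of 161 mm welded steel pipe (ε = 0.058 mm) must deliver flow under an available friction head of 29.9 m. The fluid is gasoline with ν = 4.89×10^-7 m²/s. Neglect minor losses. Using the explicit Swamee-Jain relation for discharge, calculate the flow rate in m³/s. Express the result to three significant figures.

Swamee-Jain (Type II): Q = -0.965·√(gD⁵h_f/L)·ln[ε/(3.7D) + √(3.17ν²L/(gD³h_f))]
√(gD⁵h_f/L) = √(9.81·0.161⁵·29.9/2320) = 0.003698
ε/(3.7D) = 9.74×10^-5; √(3.17ν²L/(gD³h_f)) = 3.79×10^-5
Q = -0.965·0.003698·ln(1.353×10^-4) = 0.03179 m³/s
Check: V = 1.56 m/s, Re = 5.14×10^5, f = 0.01680, h_f = 30.1 m ≈ 29.9 m ✓

Q ≈ 0.0318 m³/s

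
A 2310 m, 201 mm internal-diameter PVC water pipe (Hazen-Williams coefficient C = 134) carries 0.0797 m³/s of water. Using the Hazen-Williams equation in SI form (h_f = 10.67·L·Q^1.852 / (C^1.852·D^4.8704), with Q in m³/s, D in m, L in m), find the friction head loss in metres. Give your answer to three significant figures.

h_f = 10.67·2310·0.0797^1.852 / (134^1.852·0.201^4.8704) = 64.80 m

h_f ≈ 64.8 m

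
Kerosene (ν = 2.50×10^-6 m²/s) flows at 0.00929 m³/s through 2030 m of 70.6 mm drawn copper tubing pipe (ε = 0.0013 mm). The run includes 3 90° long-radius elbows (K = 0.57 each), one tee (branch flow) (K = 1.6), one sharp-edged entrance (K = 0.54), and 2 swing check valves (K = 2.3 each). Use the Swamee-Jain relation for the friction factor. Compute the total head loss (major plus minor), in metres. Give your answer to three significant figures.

H_L ≈ 164 m

V = 4Q/(πD²) = 2.373 m/s; V²/2g = 0.2870 m
Re = 6.70×10^4, ε/D = 1.84×10^-5 → f = 0.01955 (Swamee-Jain)
Major: h_f = f(L/D)·V²/2g = 0.01955·28754·0.2870 = 161.3 m
Minor: ΣK = 8.45; h_m = ΣK·V²/2g = 2.425 m
Total H_L = 161.3 + 2.425 = 163.7 m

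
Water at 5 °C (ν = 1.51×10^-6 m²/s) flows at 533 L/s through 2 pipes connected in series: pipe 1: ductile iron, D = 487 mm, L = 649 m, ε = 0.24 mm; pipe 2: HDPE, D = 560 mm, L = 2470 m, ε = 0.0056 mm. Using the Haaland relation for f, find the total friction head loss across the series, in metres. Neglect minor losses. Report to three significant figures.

Pipe 1: V = 2.861 m/s, Re = 9.23×10^5, ε/D = 4.93×10^-4, f = 0.01716, h_1 = f(L/D)V²/2g = 9.542 m
Pipe 2: V = 2.164 m/s, Re = 8.03×10^5, ε/D = 1.00×10^-5, f = 0.01218, h_2 = f(L/D)V²/2g = 12.82 m
Series → Q common, losses add: H = Σh = 22.37 m

H ≈ 22.4 m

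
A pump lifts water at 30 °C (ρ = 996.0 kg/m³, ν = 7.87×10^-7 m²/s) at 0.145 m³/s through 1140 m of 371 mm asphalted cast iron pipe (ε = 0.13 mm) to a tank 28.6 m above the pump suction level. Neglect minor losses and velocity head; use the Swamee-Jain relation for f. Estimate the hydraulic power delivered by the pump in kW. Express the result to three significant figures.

P_hyd ≈ 47.1 kW

V = 4Q/(πD²) = 1.341 m/s; Re = 6.32×10^5; ε/D = 3.50×10^-4; f = 0.01653
h_f = f(L/D)V²/2g = 4.658 m
Total head H = z + h_f = 28.6 + 4.658 = 33.26 m
P_hyd = ρgQH = 996.0·9.81·0.145·33.26 = 47.12 kW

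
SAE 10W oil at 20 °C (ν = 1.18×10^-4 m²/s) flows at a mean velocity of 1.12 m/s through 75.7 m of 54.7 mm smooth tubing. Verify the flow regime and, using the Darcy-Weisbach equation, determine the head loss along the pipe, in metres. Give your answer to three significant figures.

h_f ≈ 10.9 m

Re = VD/ν = 1.12·0.05470/1.18×10^-4 = 519 → laminar (Re < 2300)
f = 64/Re = 0.1233
h_f = f(L/D)V²/(2g) = 0.1233·(75.7/0.05470)·1.12²/(2·9.81) = 10.91 m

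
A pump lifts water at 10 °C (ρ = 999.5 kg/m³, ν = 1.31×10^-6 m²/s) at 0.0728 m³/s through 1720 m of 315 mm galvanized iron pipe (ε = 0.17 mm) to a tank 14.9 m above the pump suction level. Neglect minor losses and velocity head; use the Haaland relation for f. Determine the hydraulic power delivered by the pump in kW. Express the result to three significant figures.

P_hyd ≈ 13.9 kW

V = 4Q/(πD²) = 0.9342 m/s; Re = 2.25×10^5; ε/D = 5.40×10^-4; f = 0.01867
h_f = f(L/D)V²/2g = 4.534 m
Total head H = z + h_f = 14.9 + 4.534 = 19.43 m
P_hyd = ρgQH = 999.5·9.81·0.0728·19.43 = 13.87 kW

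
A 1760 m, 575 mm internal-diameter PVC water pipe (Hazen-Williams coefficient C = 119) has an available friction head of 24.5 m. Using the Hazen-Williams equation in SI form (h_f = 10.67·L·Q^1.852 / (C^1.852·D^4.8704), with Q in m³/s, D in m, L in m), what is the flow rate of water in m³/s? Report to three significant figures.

Q ≈ 0.769 m³/s

Rearranging: Q = [h_f·C^1.852·D^4.8704 / (10.67·L)]^(1/1.852)
Q = [24.5·119^1.852·0.575^4.8704 / (10.67·1760)]^0.540 = 0.7691 m³/s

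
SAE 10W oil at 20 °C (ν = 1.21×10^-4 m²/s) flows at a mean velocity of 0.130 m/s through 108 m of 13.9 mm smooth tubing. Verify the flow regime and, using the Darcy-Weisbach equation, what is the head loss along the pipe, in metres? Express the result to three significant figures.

h_f ≈ 28.7 m

Re = VD/ν = 0.130·0.01390/1.21×10^-4 = 14.9 → laminar (Re < 2300)
f = 64/Re = 4.286
h_f = f(L/D)V²/(2g) = 4.286·(108/0.01390)·0.130²/(2·9.81) = 28.68 m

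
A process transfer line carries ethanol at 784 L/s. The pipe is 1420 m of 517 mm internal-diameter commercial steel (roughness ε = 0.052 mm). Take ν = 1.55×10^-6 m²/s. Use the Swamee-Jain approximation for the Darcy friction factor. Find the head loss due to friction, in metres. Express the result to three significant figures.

h_f ≈ 25.9 m

V = 4Q/(πD²) = 4·0.784/(π·0.517²) = 3.735 m/s
Re = VD/ν = 3.735·0.517/1.55×10^-6 = 1.25×10^6 → turbulent
ε/D = 0.052/517 = 1.01×10^-4
Swamee-Jain: f = 0.01329
h_f = f(L/D)V²/(2g) = 0.01329·(1420/0.517)·3.735²/(2·9.81) = 25.94 m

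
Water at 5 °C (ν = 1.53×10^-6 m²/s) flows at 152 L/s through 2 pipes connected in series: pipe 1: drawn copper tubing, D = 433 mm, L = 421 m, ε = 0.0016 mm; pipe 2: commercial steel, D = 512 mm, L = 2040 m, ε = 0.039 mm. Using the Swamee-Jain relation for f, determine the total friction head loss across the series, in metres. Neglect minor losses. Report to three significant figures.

H ≈ 2.50 m

Pipe 1: V = 1.032 m/s, Re = 2.92×10^5, ε/D = 3.70×10^-6, f = 0.01449, h_1 = f(L/D)V²/2g = 0.7650 m
Pipe 2: V = 0.7383 m/s, Re = 2.47×10^5, ε/D = 7.62×10^-5, f = 0.01566, h_2 = f(L/D)V²/2g = 1.733 m
Series → Q common, losses add: H = Σh = 2.498 m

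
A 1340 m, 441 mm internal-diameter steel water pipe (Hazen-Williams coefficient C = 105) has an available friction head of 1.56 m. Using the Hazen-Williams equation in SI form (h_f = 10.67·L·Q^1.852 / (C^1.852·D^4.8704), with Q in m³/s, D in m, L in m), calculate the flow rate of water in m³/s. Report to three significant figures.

Rearranging: Q = [h_f·C^1.852·D^4.8704 / (10.67·L)]^(1/1.852)
Q = [1.56·105^1.852·0.441^4.8704 / (10.67·1340)]^0.540 = 0.08846 m³/s

Q ≈ 0.0885 m³/s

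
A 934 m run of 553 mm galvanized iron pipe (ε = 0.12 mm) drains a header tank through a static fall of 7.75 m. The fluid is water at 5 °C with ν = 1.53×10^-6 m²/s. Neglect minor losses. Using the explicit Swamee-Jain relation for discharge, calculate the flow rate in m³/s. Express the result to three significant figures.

Swamee-Jain (Type II): Q = -0.965·√(gD⁵h_f/L)·ln[ε/(3.7D) + √(3.17ν²L/(gD³h_f))]
√(gD⁵h_f/L) = √(9.81·0.553⁵·7.75/934) = 0.06488
ε/(3.7D) = 5.86×10^-5; √(3.17ν²L/(gD³h_f)) = 2.32×10^-5
Q = -0.965·0.06488·ln(8.187×10^-5) = 0.5892 m³/s
Check: V = 2.45 m/s, Re = 8.87×10^5, f = 0.01505, h_f = 7.80 m ≈ 7.75 m ✓

Q ≈ 0.589 m³/s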